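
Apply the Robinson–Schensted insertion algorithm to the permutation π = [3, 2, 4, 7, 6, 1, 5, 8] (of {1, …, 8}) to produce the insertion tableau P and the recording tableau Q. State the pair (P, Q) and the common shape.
P = [1, 4, 5, 8] / [2, 6] / [3, 7];  Q = [1, 3, 4, 8] / [2, 5] / [6, 7];  common shape = (4, 2, 2)

Row-insert the values π_1, π_2, … into P one at a time, bumping the leftmost entry strictly greater than the inserted value down to the next row. The recording tableau Q records, in position (i, j), the step at which that cell was added to P.
  Insert 3 (step 1): P = [3];  Q = [1]
  Insert 2 (step 2): P = [2] / [3];  Q = [1] / [2]
  Insert 4 (step 3): P = [2, 4] / [3];  Q = [1, 3] / [2]
  Insert 7 (step 4): P = [2, 4, 7] / [3];  Q = [1, 3, 4] / [2]
  Insert 6 (step 5): P = [2, 4, 6] / [3, 7];  Q = [1, 3, 4] / [2, 5]
  Insert 1 (step 6): P = [1, 4, 6] / [2, 7] / [3];  Q = [1, 3, 4] / [2, 5] / [6]
  Insert 5 (step 7): P = [1, 4, 5] / [2, 6] / [3, 7];  Q = [1, 3, 4] / [2, 5] / [6, 7]
  Insert 8 (step 8): P = [1, 4, 5, 8] / [2, 6] / [3, 7];  Q = [1, 3, 4, 8] / [2, 5] / [6, 7]
Final shape: (4, 2, 2).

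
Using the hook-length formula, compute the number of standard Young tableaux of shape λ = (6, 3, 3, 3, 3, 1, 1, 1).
# SYT of shape (6, 3, 3, 3, 3, 1, 1, 1) = 174097000

Hook-length formula: f^λ = n! / Π hook(c), product over all cells c of the Young diagram. For λ = (6, 3, 3, 3, 3, 1, 1, 1), n = 21 boxes. Hook lengths by row (left-to-right, top-to-bottom): [13, 9, 8, 3, 2, 1]; [9, 5, 4]; [8, 4, 3]; [7, 3, 2]; [6, 2, 1]; [3]; [2]; [1]. Product of hooks = 293462507520. So f^λ = 21! / 293462507520 = 51090942171709440000 / 293462507520 = 174097000.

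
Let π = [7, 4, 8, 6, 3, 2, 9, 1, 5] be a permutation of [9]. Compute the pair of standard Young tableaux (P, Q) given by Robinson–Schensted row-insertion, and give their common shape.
P = [1, 5, 9] / [2, 6] / [3, 8] / [4] / [7];  Q = [1, 3, 7] / [2, 4] / [5, 9] / [6] / [8];  common shape = (3, 2, 2, 1, 1)

Row-insert the values π_1, π_2, … into P one at a time, bumping the leftmost entry strictly greater than the inserted value down to the next row. The recording tableau Q records, in position (i, j), the step at which that cell was added to P.
  Insert 7 (step 1): P = [7];  Q = [1]
  Insert 4 (step 2): P = [4] / [7];  Q = [1] / [2]
  Insert 8 (step 3): P = [4, 8] / [7];  Q = [1, 3] / [2]
  Insert 6 (step 4): P = [4, 6] / [7, 8];  Q = [1, 3] / [2, 4]
  Insert 3 (step 5): P = [3, 6] / [4, 8] / [7];  Q = [1, 3] / [2, 4] / [5]
  Insert 2 (step 6): P = [2, 6] / [3, 8] / [4] / [7];  Q = [1, 3] / [2, 4] / [5] / [6]
  Insert 9 (step 7): P = [2, 6, 9] / [3, 8] / [4] / [7];  Q = [1, 3, 7] / [2, 4] / [5] / [6]
  Insert 1 (step 8): P = [1, 6, 9] / [2, 8] / [3] / [4] / [7];  Q = [1, 3, 7] / [2, 4] / [5] / [6] / [8]
  Insert 5 (step 9): P = [1, 5, 9] / [2, 6] / [3, 8] / [4] / [7];  Q = [1, 3, 7] / [2, 4] / [5, 9] / [6] / [8]
Final shape: (3, 2, 2, 1, 1).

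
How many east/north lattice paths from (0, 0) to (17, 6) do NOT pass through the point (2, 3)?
Number of paths = 92787

Total paths from (0, 0) to (17, 6): C(23, 17) = 100947. Paths through (2, 3): (paths (0, 0) → (2, 3)) × (paths (2, 3) → (17, 6)) = C(5, 2) · C(18, 15) = 10 · 816 = 8160. Avoidance count = 100947 − 8160 = 92787.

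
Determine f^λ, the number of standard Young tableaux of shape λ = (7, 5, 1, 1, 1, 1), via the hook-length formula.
# SYT of shape (7, 5, 1, 1, 1, 1) = 200200

Hook-length formula: f^λ = n! / Π hook(c), product over all cells c of the Young diagram. For λ = (7, 5, 1, 1, 1, 1), n = 16 boxes. Hook lengths by row (left-to-right, top-to-bottom): [12, 7, 6, 5, 4, 2, 1]; [9, 4, 3, 2, 1]; [4]; [3]; [2]; [1]. Product of hooks = 104509440. So f^λ = 16! / 104509440 = 20922789888000 / 104509440 = 200200.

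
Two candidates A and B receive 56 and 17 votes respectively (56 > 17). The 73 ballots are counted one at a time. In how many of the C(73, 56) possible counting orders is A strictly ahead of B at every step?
Strict-lead orderings = 9443287992025836

Total orderings of the 73 votes with 56 for A: C(73, 56) = 17675898036356052. By the Bertrand ballot formula (Cycle Lemma / reflection principle), the number of orderings in which A is strictly ahead of B throughout is (p − q)/(p + q) · C(p + q, p) = (56 − 17)/(56 + 17) · 17675898036356052 = 9443287992025836.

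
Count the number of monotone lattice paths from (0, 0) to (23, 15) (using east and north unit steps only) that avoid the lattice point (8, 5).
Number of paths = 11264392440

Total paths from (0, 0) to (23, 15): C(38, 23) = 15471286560. Paths through (8, 5): (paths (0, 0) → (8, 5)) × (paths (8, 5) → (23, 15)) = C(13, 8) · C(25, 15) = 1287 · 3268760 = 4206894120. Avoidance count = 15471286560 − 4206894120 = 11264392440.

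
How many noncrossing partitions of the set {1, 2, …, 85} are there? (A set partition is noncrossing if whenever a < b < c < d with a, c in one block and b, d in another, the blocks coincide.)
C_85 = 1063353702922273835973036658043476458723103404520

These noncrossing partitions are counted by the Catalan number C_n = (1/(n + 1)) · C(2n, n). For n = 85: C_85 = (1/86) · C(170, 85) = 91448418451315549893681152591738975450186892788720/86 = 1063353702922273835973036658043476458723103404520.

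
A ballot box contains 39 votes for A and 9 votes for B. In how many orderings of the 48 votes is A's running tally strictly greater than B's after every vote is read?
Strict-lead orderings = 1048191650

Total orderings of the 48 votes with 39 for A: C(48, 39) = 1677106640. By the Bertrand ballot formula (Cycle Lemma / reflection principle), the number of orderings in which A is strictly ahead of B throughout is (p − q)/(p + q) · C(p + q, p) = (39 − 9)/(39 + 9) · 1677106640 = 1048191650.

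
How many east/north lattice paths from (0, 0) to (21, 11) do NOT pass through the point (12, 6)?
Number of paths = 91859352

Total paths from (0, 0) to (21, 11): C(32, 21) = 129024480. Paths through (12, 6): (paths (0, 0) → (12, 6)) × (paths (12, 6) → (21, 11)) = C(18, 12) · C(14, 9) = 18564 · 2002 = 37165128. Avoidance count = 129024480 − 37165128 = 91859352.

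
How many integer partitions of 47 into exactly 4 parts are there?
p(47, 4 parts) = 764

Partitions of n into exactly k parts are in bijection with partitions of n − k into at most k parts (subtract 1 from each part). So p(47, exactly 4) = p(43, parts ≤ 4). Computing via the recurrence p(m, j) = p(m, j−1) + p(m−j, j) gives 764.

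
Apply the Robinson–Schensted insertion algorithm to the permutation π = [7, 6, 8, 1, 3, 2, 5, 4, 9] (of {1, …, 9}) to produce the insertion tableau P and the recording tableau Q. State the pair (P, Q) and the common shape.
P = [1, 2, 4, 9] / [3, 5] / [6, 8] / [7];  Q = [1, 3, 7, 9] / [2, 5] / [4, 8] / [6];  common shape = (4, 2, 2, 1)

Row-insert the values π_1, π_2, … into P one at a time, bumping the leftmost entry strictly greater than the inserted value down to the next row. The recording tableau Q records, in position (i, j), the step at which that cell was added to P.
  Insert 7 (step 1): P = [7];  Q = [1]
  Insert 6 (step 2): P = [6] / [7];  Q = [1] / [2]
  Insert 8 (step 3): P = [6, 8] / [7];  Q = [1, 3] / [2]
  Insert 1 (step 4): P = [1, 8] / [6] / [7];  Q = [1, 3] / [2] / [4]
  Insert 3 (step 5): P = [1, 3] / [6, 8] / [7];  Q = [1, 3] / [2, 5] / [4]
  Insert 2 (step 6): P = [1, 2] / [3, 8] / [6] / [7];  Q = [1, 3] / [2, 5] / [4] / [6]
  Insert 5 (step 7): P = [1, 2, 5] / [3, 8] / [6] / [7];  Q = [1, 3, 7] / [2, 5] / [4] / [6]
  Insert 4 (step 8): P = [1, 2, 4] / [3, 5] / [6, 8] / [7];  Q = [1, 3, 7] / [2, 5] / [4, 8] / [6]
  Insert 9 (step 9): P = [1, 2, 4, 9] / [3, 5] / [6, 8] / [7];  Q = [1, 3, 7, 9] / [2, 5] / [4, 8] / [6]
Final shape: (4, 2, 2, 1).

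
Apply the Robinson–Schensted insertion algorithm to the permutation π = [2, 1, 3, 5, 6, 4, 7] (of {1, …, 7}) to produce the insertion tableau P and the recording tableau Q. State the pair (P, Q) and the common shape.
P = [1, 3, 4, 6, 7] / [2, 5];  Q = [1, 3, 4, 5, 7] / [2, 6];  common shape = (5, 2)

Row-insert the values π_1, π_2, … into P one at a time, bumping the leftmost entry strictly greater than the inserted value down to the next row. The recording tableau Q records, in position (i, j), the step at which that cell was added to P.
  Insert 2 (step 1): P = [2];  Q = [1]
  Insert 1 (step 2): P = [1] / [2];  Q = [1] / [2]
  Insert 3 (step 3): P = [1, 3] / [2];  Q = [1, 3] / [2]
  Insert 5 (step 4): P = [1, 3, 5] / [2];  Q = [1, 3, 4] / [2]
  Insert 6 (step 5): P = [1, 3, 5, 6] / [2];  Q = [1, 3, 4, 5] / [2]
  Insert 4 (step 6): P = [1, 3, 4, 6] / [2, 5];  Q = [1, 3, 4, 5] / [2, 6]
  Insert 7 (step 7): P = [1, 3, 4, 6, 7] / [2, 5];  Q = [1, 3, 4, 5, 7] / [2, 6]
Final shape: (5, 2).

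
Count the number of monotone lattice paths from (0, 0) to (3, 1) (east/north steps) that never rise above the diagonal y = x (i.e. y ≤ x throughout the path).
Number of paths = 3

By the reflection principle (André's argument), the number of monotone paths to (3, 1) with n ≤ m that never go above y = x is C(4, 3) − C(4, 4) = 4 − 1 = 3.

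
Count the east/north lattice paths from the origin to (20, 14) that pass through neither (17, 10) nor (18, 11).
Number of paths = 919458465

Inclusion–exclusion. Total paths: C(34, 20) = 1391975640. Through P₁: C(27, 17)·C(7, 3) = 295269975. Through P₂: C(29, 18)·C(5, 2) = 345972900. Since P₁ is strictly southwest of P₂, a monotone path through both must visit P₁ then P₂; paths through both = C(27, 17)·C(2, 1)·C(5, 2) = 168725700. Avoid both = 1391975640 − 295269975 − 345972900 + 168725700 = 919458465.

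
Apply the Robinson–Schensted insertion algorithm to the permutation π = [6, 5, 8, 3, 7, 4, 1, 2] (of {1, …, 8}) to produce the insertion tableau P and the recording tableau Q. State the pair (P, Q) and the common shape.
P = [1, 2] / [3, 4] / [5, 7] / [6, 8];  Q = [1, 3] / [2, 5] / [4, 6] / [7, 8];  common shape = (2, 2, 2, 2)

Row-insert the values π_1, π_2, … into P one at a time, bumping the leftmost entry strictly greater than the inserted value down to the next row. The recording tableau Q records, in position (i, j), the step at which that cell was added to P.
  Insert 6 (step 1): P = [6];  Q = [1]
  Insert 5 (step 2): P = [5] / [6];  Q = [1] / [2]
  Insert 8 (step 3): P = [5, 8] / [6];  Q = [1, 3] / [2]
  Insert 3 (step 4): P = [3, 8] / [5] / [6];  Q = [1, 3] / [2] / [4]
  Insert 7 (step 5): P = [3, 7] / [5, 8] / [6];  Q = [1, 3] / [2, 5] / [4]
  Insert 4 (step 6): P = [3, 4] / [5, 7] / [6, 8];  Q = [1, 3] / [2, 5] / [4, 6]
  Insert 1 (step 7): P = [1, 4] / [3, 7] / [5, 8] / [6];  Q = [1, 3] / [2, 5] / [4, 6] / [7]
  Insert 2 (step 8): P = [1, 2] / [3, 4] / [5, 7] / [6, 8];  Q = [1, 3] / [2, 5] / [4, 6] / [7, 8]
Final shape: (2, 2, 2, 2).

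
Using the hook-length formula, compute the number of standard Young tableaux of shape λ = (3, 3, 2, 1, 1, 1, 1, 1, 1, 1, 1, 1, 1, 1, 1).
# SYT of shape (3, 3, 2, 1, 1, 1, 1, 1, 1, 1, 1, 1, 1, 1, 1) = 55575

Hook-length formula: f^λ = n! / Π hook(c), product over all cells c of the Young diagram. For λ = (3, 3, 2, 1, 1, 1, 1, 1, 1, 1, 1, 1, 1, 1, 1), n = 20 boxes. Hook lengths by row (left-to-right, top-to-bottom): [17, 4, 2]; [16, 3, 1]; [14, 1]; [12]; [11]; [10]; [9]; [8]; [7]; [6]; [5]; [4]; [3]; [2]; [1]. Product of hooks = 43776914227200. So f^λ = 20! / 43776914227200 = 2432902008176640000 / 43776914227200 = 55575.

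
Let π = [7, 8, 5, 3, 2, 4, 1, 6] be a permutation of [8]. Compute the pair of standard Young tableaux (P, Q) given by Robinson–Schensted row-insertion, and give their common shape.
P = [1, 4, 6] / [2, 8] / [3] / [5] / [7];  Q = [1, 2, 8] / [3, 6] / [4] / [5] / [7];  common shape = (3, 2, 1, 1, 1)

Row-insert the values π_1, π_2, … into P one at a time, bumping the leftmost entry strictly greater than the inserted value down to the next row. The recording tableau Q records, in position (i, j), the step at which that cell was added to P.
  Insert 7 (step 1): P = [7];  Q = [1]
  Insert 8 (step 2): P = [7, 8];  Q = [1, 2]
  Insert 5 (step 3): P = [5, 8] / [7];  Q = [1, 2] / [3]
  Insert 3 (step 4): P = [3, 8] / [5] / [7];  Q = [1, 2] / [3] / [4]
  Insert 2 (step 5): P = [2, 8] / [3] / [5] / [7];  Q = [1, 2] / [3] / [4] / [5]
  Insert 4 (step 6): P = [2, 4] / [3, 8] / [5] / [7];  Q = [1, 2] / [3, 6] / [4] / [5]
  Insert 1 (step 7): P = [1, 4] / [2, 8] / [3] / [5] / [7];  Q = [1, 2] / [3, 6] / [4] / [5] / [7]
  Insert 6 (step 8): P = [1, 4, 6] / [2, 8] / [3] / [5] / [7];  Q = [1, 2, 8] / [3, 6] / [4] / [5] / [7]
Final shape: (3, 2, 1, 1, 1).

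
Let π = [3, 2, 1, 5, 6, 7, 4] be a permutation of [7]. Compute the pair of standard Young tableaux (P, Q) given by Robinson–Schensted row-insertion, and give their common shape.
P = [1, 4, 6, 7] / [2, 5] / [3];  Q = [1, 4, 5, 6] / [2, 7] / [3];  common shape = (4, 2, 1)

Row-insert the values π_1, π_2, … into P one at a time, bumping the leftmost entry strictly greater than the inserted value down to the next row. The recording tableau Q records, in position (i, j), the step at which that cell was added to P.
  Insert 3 (step 1): P = [3];  Q = [1]
  Insert 2 (step 2): P = [2] / [3];  Q = [1] / [2]
  Insert 1 (step 3): P = [1] / [2] / [3];  Q = [1] / [2] / [3]
  Insert 5 (step 4): P = [1, 5] / [2] / [3];  Q = [1, 4] / [2] / [3]
  Insert 6 (step 5): P = [1, 5, 6] / [2] / [3];  Q = [1, 4, 5] / [2] / [3]
  Insert 7 (step 6): P = [1, 5, 6, 7] / [2] / [3];  Q = [1, 4, 5, 6] / [2] / [3]
  Insert 4 (step 7): P = [1, 4, 6, 7] / [2, 5] / [3];  Q = [1, 4, 5, 6] / [2, 7] / [3]
Final shape: (4, 2, 1).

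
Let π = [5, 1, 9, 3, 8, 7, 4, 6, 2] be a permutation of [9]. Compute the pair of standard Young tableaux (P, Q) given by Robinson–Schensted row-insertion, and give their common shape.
P = [1, 2, 4, 6] / [3, 7] / [5] / [8] / [9];  Q = [1, 3, 5, 8] / [2, 4] / [6] / [7] / [9];  common shape = (4, 2, 1, 1, 1)

Row-insert the values π_1, π_2, … into P one at a time, bumping the leftmost entry strictly greater than the inserted value down to the next row. The recording tableau Q records, in position (i, j), the step at which that cell was added to P.
  Insert 5 (step 1): P = [5];  Q = [1]
  Insert 1 (step 2): P = [1] / [5];  Q = [1] / [2]
  Insert 9 (step 3): P = [1, 9] / [5];  Q = [1, 3] / [2]
  Insert 3 (step 4): P = [1, 3] / [5, 9];  Q = [1, 3] / [2, 4]
  Insert 8 (step 5): P = [1, 3, 8] / [5, 9];  Q = [1, 3, 5] / [2, 4]
  Insert 7 (step 6): P = [1, 3, 7] / [5, 8] / [9];  Q = [1, 3, 5] / [2, 4] / [6]
  Insert 4 (step 7): P = [1, 3, 4] / [5, 7] / [8] / [9];  Q = [1, 3, 5] / [2, 4] / [6] / [7]
  Insert 6 (step 8): P = [1, 3, 4, 6] / [5, 7] / [8] / [9];  Q = [1, 3, 5, 8] / [2, 4] / [6] / [7]
  Insert 2 (step 9): P = [1, 2, 4, 6] / [3, 7] / [5] / [8] / [9];  Q = [1, 3, 5, 8] / [2, 4] / [6] / [7] / [9]
Final shape: (4, 2, 1, 1, 1).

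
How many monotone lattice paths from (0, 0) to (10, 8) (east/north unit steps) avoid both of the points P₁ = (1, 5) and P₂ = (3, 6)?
Number of paths = 40062

Inclusion–exclusion. Total paths: C(18, 10) = 43758. Through P₁: C(6, 1)·C(12, 9) = 1320. Through P₂: C(9, 3)·C(9, 7) = 3024. Since P₁ is strictly southwest of P₂, a monotone path through both must visit P₁ then P₂; paths through both = C(6, 1)·C(3, 2)·C(9, 7) = 648. Avoid both = 43758 − 1320 − 3024 + 648 = 40062.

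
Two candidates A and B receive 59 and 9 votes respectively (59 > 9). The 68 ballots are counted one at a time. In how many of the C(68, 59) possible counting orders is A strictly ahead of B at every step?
Strict-lead orderings = 36235342000

Total orderings of the 68 votes with 59 for A: C(68, 59) = 49280065120. By the Bertrand ballot formula (Cycle Lemma / reflection principle), the number of orderings in which A is strictly ahead of B throughout is (p − q)/(p + q) · C(p + q, p) = (59 − 9)/(59 + 9) · 49280065120 = 36235342000.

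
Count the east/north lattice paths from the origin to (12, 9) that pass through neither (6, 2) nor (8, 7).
Number of paths = 158177

Inclusion–exclusion. Total paths: C(21, 12) = 293930. Through P₁: C(8, 6)·C(13, 6) = 48048. Through P₂: C(15, 8)·C(6, 4) = 96525. Since P₁ is strictly southwest of P₂, a monotone path through both must visit P₁ then P₂; paths through both = C(8, 6)·C(7, 2)·C(6, 4) = 8820. Avoid both = 293930 − 48048 − 96525 + 8820 = 158177.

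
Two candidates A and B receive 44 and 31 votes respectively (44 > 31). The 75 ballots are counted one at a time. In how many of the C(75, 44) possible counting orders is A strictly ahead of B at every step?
Strict-lead orderings = 196730953512334039344

Total orderings of the 75 votes with 44 for A: C(75, 44) = 1134986270263465611600. By the Bertrand ballot formula (Cycle Lemma / reflection principle), the number of orderings in which A is strictly ahead of B throughout is (p − q)/(p + q) · C(p + q, p) = (44 − 31)/(44 + 31) · 1134986270263465611600 = 196730953512334039344.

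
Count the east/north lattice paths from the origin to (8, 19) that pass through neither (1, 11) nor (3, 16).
Number of paths = 2102703

Inclusion–exclusion. Total paths: C(27, 8) = 2220075. Through P₁: C(12, 1)·C(15, 7) = 77220. Through P₂: C(19, 3)·C(8, 5) = 54264. Since P₁ is strictly southwest of P₂, a monotone path through both must visit P₁ then P₂; paths through both = C(12, 1)·C(7, 2)·C(8, 5) = 14112. Avoid both = 2220075 − 77220 − 54264 + 14112 = 2102703.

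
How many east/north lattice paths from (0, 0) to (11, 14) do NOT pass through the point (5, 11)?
Number of paths = 4090488

Total paths from (0, 0) to (11, 14): C(25, 11) = 4457400. Paths through (5, 11): (paths (0, 0) → (5, 11)) × (paths (5, 11) → (11, 14)) = C(16, 5) · C(9, 6) = 4368 · 84 = 366912. Avoidance count = 4457400 − 366912 = 4090488.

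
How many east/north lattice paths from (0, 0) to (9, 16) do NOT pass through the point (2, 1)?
Number of paths = 1531343

Total paths from (0, 0) to (9, 16): C(25, 9) = 2042975. Paths through (2, 1): (paths (0, 0) → (2, 1)) × (paths (2, 1) → (9, 16)) = C(3, 2) · C(22, 7) = 3 · 170544 = 511632. Avoidance count = 2042975 − 511632 = 1531343.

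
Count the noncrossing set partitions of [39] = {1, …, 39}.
C_39 = 680425371729975800390

These noncrossing partitions are counted by the Catalan number C_n = (1/(n + 1)) · C(2n, n). For n = 39: C_39 = (1/40) · C(78, 39) = 27217014869199032015600/40 = 680425371729975800390.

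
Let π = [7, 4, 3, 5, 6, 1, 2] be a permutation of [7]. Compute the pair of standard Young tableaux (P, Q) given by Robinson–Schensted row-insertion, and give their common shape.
P = [1, 2, 6] / [3, 5] / [4] / [7];  Q = [1, 4, 5] / [2, 7] / [3] / [6];  common shape = (3, 2, 1, 1)

Row-insert the values π_1, π_2, … into P one at a time, bumping the leftmost entry strictly greater than the inserted value down to the next row. The recording tableau Q records, in position (i, j), the step at which that cell was added to P.
  Insert 7 (step 1): P = [7];  Q = [1]
  Insert 4 (step 2): P = [4] / [7];  Q = [1] / [2]
  Insert 3 (step 3): P = [3] / [4] / [7];  Q = [1] / [2] / [3]
  Insert 5 (step 4): P = [3, 5] / [4] / [7];  Q = [1, 4] / [2] / [3]
  Insert 6 (step 5): P = [3, 5, 6] / [4] / [7];  Q = [1, 4, 5] / [2] / [3]
  Insert 1 (step 6): P = [1, 5, 6] / [3] / [4] / [7];  Q = [1, 4, 5] / [2] / [3] / [6]
  Insert 2 (step 7): P = [1, 2, 6] / [3, 5] / [4] / [7];  Q = [1, 4, 5] / [2, 7] / [3] / [6]
Final shape: (3, 2, 1, 1).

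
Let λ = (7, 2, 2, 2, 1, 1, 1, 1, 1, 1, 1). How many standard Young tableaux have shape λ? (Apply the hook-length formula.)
# SYT of shape (7, 2, 2, 2, 1, 1, 1, 1, 1, 1, 1) = 4426240

Hook-length formula: f^λ = n! / Π hook(c), product over all cells c of the Young diagram. For λ = (7, 2, 2, 2, 1, 1, 1, 1, 1, 1, 1), n = 20 boxes. Hook lengths by row (left-to-right, top-to-bottom): [17, 9, 5, 4, 3, 2, 1]; [11, 3]; [10, 2]; [9, 1]; [7]; [6]; [5]; [4]; [3]; [2]; [1]. Product of hooks = 549654336000. So f^λ = 20! / 549654336000 = 2432902008176640000 / 549654336000 = 4426240.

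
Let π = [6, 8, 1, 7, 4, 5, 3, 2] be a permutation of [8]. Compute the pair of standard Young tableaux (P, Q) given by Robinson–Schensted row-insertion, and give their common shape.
P = [1, 2, 5] / [3, 7] / [4] / [6] / [8];  Q = [1, 2, 6] / [3, 4] / [5] / [7] / [8];  common shape = (3, 2, 1, 1, 1)

Row-insert the values π_1, π_2, … into P one at a time, bumping the leftmost entry strictly greater than the inserted value down to the next row. The recording tableau Q records, in position (i, j), the step at which that cell was added to P.
  Insert 6 (step 1): P = [6];  Q = [1]
  Insert 8 (step 2): P = [6, 8];  Q = [1, 2]
  Insert 1 (step 3): P = [1, 8] / [6];  Q = [1, 2] / [3]
  Insert 7 (step 4): P = [1, 7] / [6, 8];  Q = [1, 2] / [3, 4]
  Insert 4 (step 5): P = [1, 4] / [6, 7] / [8];  Q = [1, 2] / [3, 4] / [5]
  Insert 5 (step 6): P = [1, 4, 5] / [6, 7] / [8];  Q = [1, 2, 6] / [3, 4] / [5]
  Insert 3 (step 7): P = [1, 3, 5] / [4, 7] / [6] / [8];  Q = [1, 2, 6] / [3, 4] / [5] / [7]
  Insert 2 (step 8): P = [1, 2, 5] / [3, 7] / [4] / [6] / [8];  Q = [1, 2, 6] / [3, 4] / [5] / [7] / [8]
Final shape: (3, 2, 1, 1, 1).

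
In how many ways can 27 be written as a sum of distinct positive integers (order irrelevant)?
q(27) = 192

A partition into distinct parts is a strictly decreasing sequence summing to n. The recurrence d(n, m) = d(n, m−1) + d(n−m, m−1) (use part m at most once) with q(n) = d(n, n) gives q(27) = 192. (Euler's theorem: # distinct-part partitions = # odd-part partitions.)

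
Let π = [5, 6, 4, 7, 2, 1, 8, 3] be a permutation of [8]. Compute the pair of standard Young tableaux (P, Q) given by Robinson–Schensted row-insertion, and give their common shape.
P = [1, 3, 7, 8] / [2, 6] / [4] / [5];  Q = [1, 2, 4, 7] / [3, 8] / [5] / [6];  common shape = (4, 2, 1, 1)

Row-insert the values π_1, π_2, … into P one at a time, bumping the leftmost entry strictly greater than the inserted value down to the next row. The recording tableau Q records, in position (i, j), the step at which that cell was added to P.
  Insert 5 (step 1): P = [5];  Q = [1]
  Insert 6 (step 2): P = [5, 6];  Q = [1, 2]
  Insert 4 (step 3): P = [4, 6] / [5];  Q = [1, 2] / [3]
  Insert 7 (step 4): P = [4, 6, 7] / [5];  Q = [1, 2, 4] / [3]
  Insert 2 (step 5): P = [2, 6, 7] / [4] / [5];  Q = [1, 2, 4] / [3] / [5]
  Insert 1 (step 6): P = [1, 6, 7] / [2] / [4] / [5];  Q = [1, 2, 4] / [3] / [5] / [6]
  Insert 8 (step 7): P = [1, 6, 7, 8] / [2] / [4] / [5];  Q = [1, 2, 4, 7] / [3] / [5] / [6]
  Insert 3 (step 8): P = [1, 3, 7, 8] / [2, 6] / [4] / [5];  Q = [1, 2, 4, 7] / [3, 8] / [5] / [6]
Final shape: (4, 2, 1, 1).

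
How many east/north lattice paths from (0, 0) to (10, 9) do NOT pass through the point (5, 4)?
Number of paths = 60626

Total paths from (0, 0) to (10, 9): C(19, 10) = 92378. Paths through (5, 4): (paths (0, 0) → (5, 4)) × (paths (5, 4) → (10, 9)) = C(9, 5) · C(10, 5) = 126 · 252 = 31752. Avoidance count = 92378 − 31752 = 60626.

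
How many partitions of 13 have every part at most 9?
p(13, parts ≤ 9) = 94

Partitions of 13 with all parts ≤ 9: 9+4, 9+3+1, 9+2+2, 9+2+1+1, 9+1+1+1+1, 8+5, 8+4+1, 8+3+2, 8+3+1+1, 8+2+2+1, 8+2+1+1+1, 8+1+1+1+1+1, 7+6, 7+5+1, 7+4+2, 7+4+1+1, 7+3+3, 7+3+2+1, 7+3+1+1+1, 7+2+2+2, 7+2+2+1+1, 7+2+1+1+1+1, 7+1+1+1+1+1+1, 6+6+1, 6+5+2, 6+5+1+1, 6+4+3, 6+4+2+1, 6+4+1+1+1, 6+3+3+1, … (94 total). Count = 94.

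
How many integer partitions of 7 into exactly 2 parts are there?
p(7, 2 parts) = 3

Partitions of n into exactly k parts ↔ partitions of n − k into at most k parts (subtract 1 from each part). For n = 7, k = 2, the partitions are: 6+1, 5+2, 4+3. Count = 3.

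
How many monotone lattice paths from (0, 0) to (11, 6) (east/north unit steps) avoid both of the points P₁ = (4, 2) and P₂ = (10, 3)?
Number of paths = 6702

Inclusion–exclusion. Total paths: C(17, 11) = 12376. Through P₁: C(6, 4)·C(11, 7) = 4950. Through P₂: C(13, 10)·C(4, 1) = 1144. Since P₁ is strictly southwest of P₂, a monotone path through both must visit P₁ then P₂; paths through both = C(6, 4)·C(7, 6)·C(4, 1) = 420. Avoid both = 12376 − 4950 − 1144 + 420 = 6702.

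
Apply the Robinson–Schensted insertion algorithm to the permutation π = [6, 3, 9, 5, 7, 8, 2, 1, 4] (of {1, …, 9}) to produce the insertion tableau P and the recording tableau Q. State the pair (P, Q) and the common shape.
P = [1, 4, 7, 8] / [2, 5] / [3, 9] / [6];  Q = [1, 3, 5, 6] / [2, 4] / [7, 9] / [8];  common shape = (4, 2, 2, 1)

Row-insert the values π_1, π_2, … into P one at a time, bumping the leftmost entry strictly greater than the inserted value down to the next row. The recording tableau Q records, in position (i, j), the step at which that cell was added to P.
  Insert 6 (step 1): P = [6];  Q = [1]
  Insert 3 (step 2): P = [3] / [6];  Q = [1] / [2]
  Insert 9 (step 3): P = [3, 9] / [6];  Q = [1, 3] / [2]
  Insert 5 (step 4): P = [3, 5] / [6, 9];  Q = [1, 3] / [2, 4]
  Insert 7 (step 5): P = [3, 5, 7] / [6, 9];  Q = [1, 3, 5] / [2, 4]
  Insert 8 (step 6): P = [3, 5, 7, 8] / [6, 9];  Q = [1, 3, 5, 6] / [2, 4]
  Insert 2 (step 7): P = [2, 5, 7, 8] / [3, 9] / [6];  Q = [1, 3, 5, 6] / [2, 4] / [7]
  Insert 1 (step 8): P = [1, 5, 7, 8] / [2, 9] / [3] / [6];  Q = [1, 3, 5, 6] / [2, 4] / [7] / [8]
  Insert 4 (step 9): P = [1, 4, 7, 8] / [2, 5] / [3, 9] / [6];  Q = [1, 3, 5, 6] / [2, 4] / [7, 9] / [8]
Final shape: (4, 2, 2, 1).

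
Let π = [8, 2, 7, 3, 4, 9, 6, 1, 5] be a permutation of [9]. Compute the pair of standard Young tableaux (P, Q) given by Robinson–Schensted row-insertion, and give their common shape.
P = [1, 3, 4, 5] / [2, 6] / [7, 9] / [8];  Q = [1, 3, 5, 6] / [2, 7] / [4, 9] / [8];  common shape = (4, 2, 2, 1)

Row-insert the values π_1, π_2, … into P one at a time, bumping the leftmost entry strictly greater than the inserted value down to the next row. The recording tableau Q records, in position (i, j), the step at which that cell was added to P.
  Insert 8 (step 1): P = [8];  Q = [1]
  Insert 2 (step 2): P = [2] / [8];  Q = [1] / [2]
  Insert 7 (step 3): P = [2, 7] / [8];  Q = [1, 3] / [2]
  Insert 3 (step 4): P = [2, 3] / [7] / [8];  Q = [1, 3] / [2] / [4]
  Insert 4 (step 5): P = [2, 3, 4] / [7] / [8];  Q = [1, 3, 5] / [2] / [4]
  Insert 9 (step 6): P = [2, 3, 4, 9] / [7] / [8];  Q = [1, 3, 5, 6] / [2] / [4]
  Insert 6 (step 7): P = [2, 3, 4, 6] / [7, 9] / [8];  Q = [1, 3, 5, 6] / [2, 7] / [4]
  Insert 1 (step 8): P = [1, 3, 4, 6] / [2, 9] / [7] / [8];  Q = [1, 3, 5, 6] / [2, 7] / [4] / [8]
  Insert 5 (step 9): P = [1, 3, 4, 5] / [2, 6] / [7, 9] / [8];  Q = [1, 3, 5, 6] / [2, 7] / [4, 9] / [8]
Final shape: (4, 2, 2, 1).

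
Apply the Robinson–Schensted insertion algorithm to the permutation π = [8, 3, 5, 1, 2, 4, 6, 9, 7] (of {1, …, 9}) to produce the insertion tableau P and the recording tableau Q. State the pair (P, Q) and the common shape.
P = [1, 2, 4, 6, 7] / [3, 5, 9] / [8];  Q = [1, 3, 6, 7, 8] / [2, 5, 9] / [4];  common shape = (5, 3, 1)

Row-insert the values π_1, π_2, … into P one at a time, bumping the leftmost entry strictly greater than the inserted value down to the next row. The recording tableau Q records, in position (i, j), the step at which that cell was added to P.
  Insert 8 (step 1): P = [8];  Q = [1]
  Insert 3 (step 2): P = [3] / [8];  Q = [1] / [2]
  Insert 5 (step 3): P = [3, 5] / [8];  Q = [1, 3] / [2]
  Insert 1 (step 4): P = [1, 5] / [3] / [8];  Q = [1, 3] / [2] / [4]
  Insert 2 (step 5): P = [1, 2] / [3, 5] / [8];  Q = [1, 3] / [2, 5] / [4]
  Insert 4 (step 6): P = [1, 2, 4] / [3, 5] / [8];  Q = [1, 3, 6] / [2, 5] / [4]
  Insert 6 (step 7): P = [1, 2, 4, 6] / [3, 5] / [8];  Q = [1, 3, 6, 7] / [2, 5] / [4]
  Insert 9 (step 8): P = [1, 2, 4, 6, 9] / [3, 5] / [8];  Q = [1, 3, 6, 7, 8] / [2, 5] / [4]
  Insert 7 (step 9): P = [1, 2, 4, 6, 7] / [3, 5, 9] / [8];  Q = [1, 3, 6, 7, 8] / [2, 5, 9] / [4]
Final shape: (5, 3, 1).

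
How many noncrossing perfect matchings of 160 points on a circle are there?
C_80 = 1136359577947336271931632877004667456667613940

These noncrossing handshakes are counted by the Catalan number C_n = (1/(n + 1)) · C(2n, n). For n = 80: C_80 = (1/81) · C(160, 80) = 92045125813734238026462263037378063990076729140/81 = 1136359577947336271931632877004667456667613940.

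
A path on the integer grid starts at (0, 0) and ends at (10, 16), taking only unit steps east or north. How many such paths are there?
Number of paths = 5311735

A monotone lattice path from (0, 0) to (10, 16) consists of 10 east steps and 16 north steps in some order, so it is determined by which 10 of the 26 steps are east. The count is C(26, 10) = 5311735.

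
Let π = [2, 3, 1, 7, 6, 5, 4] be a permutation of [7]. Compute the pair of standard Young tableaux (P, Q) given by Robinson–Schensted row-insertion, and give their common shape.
P = [1, 3, 4] / [2, 5] / [6] / [7];  Q = [1, 2, 4] / [3, 5] / [6] / [7];  common shape = (3, 2, 1, 1)

Row-insert the values π_1, π_2, … into P one at a time, bumping the leftmost entry strictly greater than the inserted value down to the next row. The recording tableau Q records, in position (i, j), the step at which that cell was added to P.
  Insert 2 (step 1): P = [2];  Q = [1]
  Insert 3 (step 2): P = [2, 3];  Q = [1, 2]
  Insert 1 (step 3): P = [1, 3] / [2];  Q = [1, 2] / [3]
  Insert 7 (step 4): P = [1, 3, 7] / [2];  Q = [1, 2, 4] / [3]
  Insert 6 (step 5): P = [1, 3, 6] / [2, 7];  Q = [1, 2, 4] / [3, 5]
  Insert 5 (step 6): P = [1, 3, 5] / [2, 6] / [7];  Q = [1, 2, 4] / [3, 5] / [6]
  Insert 4 (step 7): P = [1, 3, 4] / [2, 5] / [6] / [7];  Q = [1, 2, 4] / [3, 5] / [6] / [7]
Final shape: (3, 2, 1, 1).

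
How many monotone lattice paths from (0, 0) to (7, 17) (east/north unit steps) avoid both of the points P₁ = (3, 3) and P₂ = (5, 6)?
Number of paths = 264468

Inclusion–exclusion. Total paths: C(24, 7) = 346104. Through P₁: C(6, 3)·C(18, 4) = 61200. Through P₂: C(11, 5)·C(13, 2) = 36036. Since P₁ is strictly southwest of P₂, a monotone path through both must visit P₁ then P₂; paths through both = C(6, 3)·C(5, 2)·C(13, 2) = 15600. Avoid both = 346104 − 61200 − 36036 + 15600 = 264468.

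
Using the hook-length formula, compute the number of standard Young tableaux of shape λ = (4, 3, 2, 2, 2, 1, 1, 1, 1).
# SYT of shape (4, 3, 2, 2, 2, 1, 1, 1, 1) = 583440

Hook-length formula: f^λ = n! / Π hook(c), product over all cells c of the Young diagram. For λ = (4, 3, 2, 2, 2, 1, 1, 1, 1), n = 17 boxes. Hook lengths by row (left-to-right, top-to-bottom): [12, 7, 3, 1]; [10, 5, 1]; [8, 3]; [7, 2]; [6, 1]; [4]; [3]; [2]; [1]. Product of hooks = 609638400. So f^λ = 17! / 609638400 = 355687428096000 / 609638400 = 583440.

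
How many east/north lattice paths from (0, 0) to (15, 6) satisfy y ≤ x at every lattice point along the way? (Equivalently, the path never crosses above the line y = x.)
Number of paths = 33915

By the reflection principle (André's argument), the number of monotone paths to (15, 6) with n ≤ m that never go above y = x is C(21, 15) − C(21, 16) = 54264 − 20349 = 33915.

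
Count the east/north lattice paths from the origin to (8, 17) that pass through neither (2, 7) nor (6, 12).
Number of paths = 498699

Inclusion–exclusion. Total paths: C(25, 8) = 1081575. Through P₁: C(9, 2)·C(16, 6) = 288288. Through P₂: C(18, 6)·C(7, 2) = 389844. Since P₁ is strictly southwest of P₂, a monotone path through both must visit P₁ then P₂; paths through both = C(9, 2)·C(9, 4)·C(7, 2) = 95256. Avoid both = 1081575 − 288288 − 389844 + 95256 = 498699.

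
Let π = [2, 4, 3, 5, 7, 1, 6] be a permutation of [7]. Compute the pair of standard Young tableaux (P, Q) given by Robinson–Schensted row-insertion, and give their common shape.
P = [1, 3, 5, 6] / [2, 7] / [4];  Q = [1, 2, 4, 5] / [3, 7] / [6];  common shape = (4, 2, 1)

Row-insert the values π_1, π_2, … into P one at a time, bumping the leftmost entry strictly greater than the inserted value down to the next row. The recording tableau Q records, in position (i, j), the step at which that cell was added to P.
  Insert 2 (step 1): P = [2];  Q = [1]
  Insert 4 (step 2): P = [2, 4];  Q = [1, 2]
  Insert 3 (step 3): P = [2, 3] / [4];  Q = [1, 2] / [3]
  Insert 5 (step 4): P = [2, 3, 5] / [4];  Q = [1, 2, 4] / [3]
  Insert 7 (step 5): P = [2, 3, 5, 7] / [4];  Q = [1, 2, 4, 5] / [3]
  Insert 1 (step 6): P = [1, 3, 5, 7] / [2] / [4];  Q = [1, 2, 4, 5] / [3] / [6]
  Insert 6 (step 7): P = [1, 3, 5, 6] / [2, 7] / [4];  Q = [1, 2, 4, 5] / [3, 7] / [6]
Final shape: (4, 2, 1).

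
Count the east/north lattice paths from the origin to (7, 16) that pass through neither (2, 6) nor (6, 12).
Number of paths = 97653

Inclusion–exclusion. Total paths: C(23, 7) = 245157. Through P₁: C(8, 2)·C(15, 5) = 84084. Through P₂: C(18, 6)·C(5, 1) = 92820. Since P₁ is strictly southwest of P₂, a monotone path through both must visit P₁ then P₂; paths through both = C(8, 2)·C(10, 4)·C(5, 1) = 29400. Avoid both = 245157 − 84084 − 92820 + 29400 = 97653.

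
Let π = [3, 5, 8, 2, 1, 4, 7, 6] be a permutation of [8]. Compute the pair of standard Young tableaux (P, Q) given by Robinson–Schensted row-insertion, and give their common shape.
P = [1, 4, 6] / [2, 5, 7] / [3, 8];  Q = [1, 2, 3] / [4, 6, 7] / [5, 8];  common shape = (3, 3, 2)

Row-insert the values π_1, π_2, … into P one at a time, bumping the leftmost entry strictly greater than the inserted value down to the next row. The recording tableau Q records, in position (i, j), the step at which that cell was added to P.
  Insert 3 (step 1): P = [3];  Q = [1]
  Insert 5 (step 2): P = [3, 5];  Q = [1, 2]
  Insert 8 (step 3): P = [3, 5, 8];  Q = [1, 2, 3]
  Insert 2 (step 4): P = [2, 5, 8] / [3];  Q = [1, 2, 3] / [4]
  Insert 1 (step 5): P = [1, 5, 8] / [2] / [3];  Q = [1, 2, 3] / [4] / [5]
  Insert 4 (step 6): P = [1, 4, 8] / [2, 5] / [3];  Q = [1, 2, 3] / [4, 6] / [5]
  Insert 7 (step 7): P = [1, 4, 7] / [2, 5, 8] / [3];  Q = [1, 2, 3] / [4, 6, 7] / [5]
  Insert 6 (step 8): P = [1, 4, 6] / [2, 5, 7] / [3, 8];  Q = [1, 2, 3] / [4, 6, 7] / [5, 8]
Final shape: (3, 3, 2).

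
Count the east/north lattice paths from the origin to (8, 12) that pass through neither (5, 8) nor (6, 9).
Number of paths = 56615

Inclusion–exclusion. Total paths: C(20, 8) = 125970. Through P₁: C(13, 5)·C(7, 3) = 45045. Through P₂: C(15, 6)·C(5, 2) = 50050. Since P₁ is strictly southwest of P₂, a monotone path through both must visit P₁ then P₂; paths through both = C(13, 5)·C(2, 1)·C(5, 2) = 25740. Avoid both = 125970 − 45045 − 50050 + 25740 = 56615.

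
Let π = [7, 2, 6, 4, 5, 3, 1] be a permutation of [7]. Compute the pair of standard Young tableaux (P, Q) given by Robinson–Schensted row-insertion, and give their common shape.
P = [1, 3, 5] / [2] / [4] / [6] / [7];  Q = [1, 3, 5] / [2] / [4] / [6] / [7];  common shape = (3, 1, 1, 1, 1)

Row-insert the values π_1, π_2, … into P one at a time, bumping the leftmost entry strictly greater than the inserted value down to the next row. The recording tableau Q records, in position (i, j), the step at which that cell was added to P.
  Insert 7 (step 1): P = [7];  Q = [1]
  Insert 2 (step 2): P = [2] / [7];  Q = [1] / [2]
  Insert 6 (step 3): P = [2, 6] / [7];  Q = [1, 3] / [2]
  Insert 4 (step 4): P = [2, 4] / [6] / [7];  Q = [1, 3] / [2] / [4]
  Insert 5 (step 5): P = [2, 4, 5] / [6] / [7];  Q = [1, 3, 5] / [2] / [4]
  Insert 3 (step 6): P = [2, 3, 5] / [4] / [6] / [7];  Q = [1, 3, 5] / [2] / [4] / [6]
  Insert 1 (step 7): P = [1, 3, 5] / [2] / [4] / [6] / [7];  Q = [1, 3, 5] / [2] / [4] / [6] / [7]
Final shape: (3, 1, 1, 1, 1).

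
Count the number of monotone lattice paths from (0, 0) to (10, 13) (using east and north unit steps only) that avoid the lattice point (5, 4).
Number of paths = 891814

Total paths from (0, 0) to (10, 13): C(23, 10) = 1144066. Paths through (5, 4): (paths (0, 0) → (5, 4)) × (paths (5, 4) → (10, 13)) = C(9, 5) · C(14, 5) = 126 · 2002 = 252252. Avoidance count = 1144066 − 252252 = 891814.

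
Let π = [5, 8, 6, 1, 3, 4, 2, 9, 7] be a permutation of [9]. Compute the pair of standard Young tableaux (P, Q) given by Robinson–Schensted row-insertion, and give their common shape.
P = [1, 2, 4, 7] / [3, 6, 9] / [5] / [8];  Q = [1, 2, 6, 8] / [3, 5, 9] / [4] / [7];  common shape = (4, 3, 1, 1)

Row-insert the values π_1, π_2, … into P one at a time, bumping the leftmost entry strictly greater than the inserted value down to the next row. The recording tableau Q records, in position (i, j), the step at which that cell was added to P.
  Insert 5 (step 1): P = [5];  Q = [1]
  Insert 8 (step 2): P = [5, 8];  Q = [1, 2]
  Insert 6 (step 3): P = [5, 6] / [8];  Q = [1, 2] / [3]
  Insert 1 (step 4): P = [1, 6] / [5] / [8];  Q = [1, 2] / [3] / [4]
  Insert 3 (step 5): P = [1, 3] / [5, 6] / [8];  Q = [1, 2] / [3, 5] / [4]
  Insert 4 (step 6): P = [1, 3, 4] / [5, 6] / [8];  Q = [1, 2, 6] / [3, 5] / [4]
  Insert 2 (step 7): P = [1, 2, 4] / [3, 6] / [5] / [8];  Q = [1, 2, 6] / [3, 5] / [4] / [7]
  Insert 9 (step 8): P = [1, 2, 4, 9] / [3, 6] / [5] / [8];  Q = [1, 2, 6, 8] / [3, 5] / [4] / [7]
  Insert 7 (step 9): P = [1, 2, 4, 7] / [3, 6, 9] / [5] / [8];  Q = [1, 2, 6, 8] / [3, 5, 9] / [4] / [7]
Final shape: (4, 3, 1, 1).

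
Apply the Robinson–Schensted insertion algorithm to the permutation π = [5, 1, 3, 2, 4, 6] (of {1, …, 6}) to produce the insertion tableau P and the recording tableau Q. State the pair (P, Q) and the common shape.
P = [1, 2, 4, 6] / [3] / [5];  Q = [1, 3, 5, 6] / [2] / [4];  common shape = (4, 1, 1)

Row-insert the values π_1, π_2, … into P one at a time, bumping the leftmost entry strictly greater than the inserted value down to the next row. The recording tableau Q records, in position (i, j), the step at which that cell was added to P.
  Insert 5 (step 1): P = [5];  Q = [1]
  Insert 1 (step 2): P = [1] / [5];  Q = [1] / [2]
  Insert 3 (step 3): P = [1, 3] / [5];  Q = [1, 3] / [2]
  Insert 2 (step 4): P = [1, 2] / [3] / [5];  Q = [1, 3] / [2] / [4]
  Insert 4 (step 5): P = [1, 2, 4] / [3] / [5];  Q = [1, 3, 5] / [2] / [4]
  Insert 6 (step 6): P = [1, 2, 4, 6] / [3] / [5];  Q = [1, 3, 5, 6] / [2] / [4]
Final shape: (4, 1, 1).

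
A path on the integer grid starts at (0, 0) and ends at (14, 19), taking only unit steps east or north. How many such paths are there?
Number of paths = 818809200

A monotone lattice path from (0, 0) to (14, 19) consists of 14 east steps and 19 north steps in some order, so it is determined by which 14 of the 33 steps are east. The count is C(33, 14) = 818809200.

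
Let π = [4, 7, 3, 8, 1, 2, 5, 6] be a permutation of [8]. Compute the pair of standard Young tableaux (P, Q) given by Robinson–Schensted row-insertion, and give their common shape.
P = [1, 2, 5, 6] / [3, 7, 8] / [4];  Q = [1, 2, 4, 8] / [3, 6, 7] / [5];  common shape = (4, 3, 1)

Row-insert the values π_1, π_2, … into P one at a time, bumping the leftmost entry strictly greater than the inserted value down to the next row. The recording tableau Q records, in position (i, j), the step at which that cell was added to P.
  Insert 4 (step 1): P = [4];  Q = [1]
  Insert 7 (step 2): P = [4, 7];  Q = [1, 2]
  Insert 3 (step 3): P = [3, 7] / [4];  Q = [1, 2] / [3]
  Insert 8 (step 4): P = [3, 7, 8] / [4];  Q = [1, 2, 4] / [3]
  Insert 1 (step 5): P = [1, 7, 8] / [3] / [4];  Q = [1, 2, 4] / [3] / [5]
  Insert 2 (step 6): P = [1, 2, 8] / [3, 7] / [4];  Q = [1, 2, 4] / [3, 6] / [5]
  Insert 5 (step 7): P = [1, 2, 5] / [3, 7, 8] / [4];  Q = [1, 2, 4] / [3, 6, 7] / [5]
  Insert 6 (step 8): P = [1, 2, 5, 6] / [3, 7, 8] / [4];  Q = [1, 2, 4, 8] / [3, 6, 7] / [5]
Final shape: (4, 3, 1).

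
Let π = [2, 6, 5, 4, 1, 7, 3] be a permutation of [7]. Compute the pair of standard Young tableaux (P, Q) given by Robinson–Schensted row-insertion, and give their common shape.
P = [1, 3, 7] / [2, 4] / [5] / [6];  Q = [1, 2, 6] / [3, 7] / [4] / [5];  common shape = (3, 2, 1, 1)

Row-insert the values π_1, π_2, … into P one at a time, bumping the leftmost entry strictly greater than the inserted value down to the next row. The recording tableau Q records, in position (i, j), the step at which that cell was added to P.
  Insert 2 (step 1): P = [2];  Q = [1]
  Insert 6 (step 2): P = [2, 6];  Q = [1, 2]
  Insert 5 (step 3): P = [2, 5] / [6];  Q = [1, 2] / [3]
  Insert 4 (step 4): P = [2, 4] / [5] / [6];  Q = [1, 2] / [3] / [4]
  Insert 1 (step 5): P = [1, 4] / [2] / [5] / [6];  Q = [1, 2] / [3] / [4] / [5]
  Insert 7 (step 6): P = [1, 4, 7] / [2] / [5] / [6];  Q = [1, 2, 6] / [3] / [4] / [5]
  Insert 3 (step 7): P = [1, 3, 7] / [2, 4] / [5] / [6];  Q = [1, 2, 6] / [3, 7] / [4] / [5]
Final shape: (3, 2, 1, 1).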